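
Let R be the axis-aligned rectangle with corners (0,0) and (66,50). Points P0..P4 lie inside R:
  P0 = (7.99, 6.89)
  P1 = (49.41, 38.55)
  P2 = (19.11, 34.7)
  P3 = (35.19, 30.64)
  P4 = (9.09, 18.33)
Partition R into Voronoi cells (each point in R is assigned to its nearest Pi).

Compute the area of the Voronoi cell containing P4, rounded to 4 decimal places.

Area of P4's cell: 394.4623

1. box [0,66]×[0,50]: [(0, 0) (66, 0) (66, 50) (0, 50)]
2. ⊥bis P4·P0 via (8.54,12.61): [(0, 13.4312) (66, 7.085) (66, 50) (0, 50)]  |A|=2622.9669
3. ⊥bis P4·P1 via (29.25,28.44): [(0, 13.4312) (38.64, 9.7158) (18.4379, 50) (0, 50)]  |A|=1077.8883
4. ⊥bis P4·P2 via (14.1,26.515): [(0, 35.1455) (0, 13.4312) (38.64, 9.7158) (37.3531, 12.2819)]  |A|=452.7366
5. ⊥bis P4·P3 via (22.14,24.485): [(24.0571, 20.4203) (0, 35.1455) (0, 13.4312) (28.653, 10.6761)]  |A|=394.4623
6. canonical 4-gon: [(24.0571, 20.4203) (0, 35.1455) (0, 13.4312) (28.653, 10.6761)]
7. shoelace: 394.4623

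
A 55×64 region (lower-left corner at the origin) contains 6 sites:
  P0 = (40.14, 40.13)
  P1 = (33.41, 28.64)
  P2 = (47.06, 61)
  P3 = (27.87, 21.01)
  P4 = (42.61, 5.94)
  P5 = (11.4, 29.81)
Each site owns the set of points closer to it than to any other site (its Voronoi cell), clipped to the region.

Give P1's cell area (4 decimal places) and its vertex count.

Area of P1's cell: 332.7473 (4 vertices)

1. box [0,55]×[0,64]: [(0, 0) (55, 0) (55, 64) (0, 64)]
2. ⊥bis P1·P0 via (36.775,34.385): [(0, 55.9251) (0, 0) (55, 0) (55, 23.7101)]  |A|=2189.9688
3. ⊥bis P1·P2 via (40.235,44.82): [(0, 55.9251) (0, 0) (55, 0) (55, 23.7101)]  |A|=2189.9688
4. ⊥bis P1·P3 via (30.64,24.825): [(0, 55.9251) (0, 47.0721) (55, 7.1377) (55, 23.7101)]  |A|=699.1996
5. ⊥bis P1·P4 via (38.01,17.29): [(54.5301, 23.9854) (0, 55.9251) (0, 47.0721) (39.9402, 18.0723)]  |A|=571.0135
6. ⊥bis P1·P5 via (22.405,29.225): [(54.5301, 23.9854) (23.1049, 42.3919) (22.4858, 30.7456) (39.9402, 18.0723)]  |A|=332.7473
7. canonical 4-gon: [(54.5301, 23.9854) (23.1049, 42.3919) (22.4858, 30.7456) (39.9402, 18.0723)]
8. shoelace: 332.7473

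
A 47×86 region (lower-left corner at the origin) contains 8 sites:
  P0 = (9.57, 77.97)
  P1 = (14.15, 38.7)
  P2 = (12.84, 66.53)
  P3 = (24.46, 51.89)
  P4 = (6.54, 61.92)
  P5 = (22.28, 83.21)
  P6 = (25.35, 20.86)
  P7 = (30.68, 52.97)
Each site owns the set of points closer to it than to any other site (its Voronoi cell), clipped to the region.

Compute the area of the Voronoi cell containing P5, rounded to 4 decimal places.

1. box [0,47]×[0,86]: [(0, 0) (47, 0) (47, 86) (0, 86)]
2. ⊥bis P5·P0 via (15.925,80.59): [(47, 5.2153) (47, 86) (13.6946, 86)]  |A|=1345.2829
3. ⊥bis P5·P1 via (18.215,60.955): [(24.4927, 59.8083) (47, 55.6973) (47, 86) (13.6946, 86)]  |A|=777.1778
4. ⊥bis P5·P2 via (17.56,74.87): [(18.5033, 74.3361) (47, 58.2085) (47, 86) (13.6946, 86)]  |A|=590.2176
5. ⊥bis P5·P3 via (23.37,67.55): [(18.5033, 74.3361) (29.7139, 67.9916) (47, 69.1947) (47, 86) (13.6946, 86)]  |A|=495.2628
6. ⊥bis P5·P4 via (14.41,72.565): [(18.5033, 74.3361) (29.7139, 67.9916) (47, 69.1947) (47, 86) (13.6946, 86)]  |A|=495.2628
7. ⊥bis P5·P6 via (23.815,52.035): [(18.5033, 74.3361) (29.7139, 67.9916) (47, 69.1947) (47, 86) (13.6946, 86)]  |A|=495.2628
8. ⊥bis P5·P7 via (26.48,68.09): [(18.5033, 74.3361) (28.5325, 68.6601) (47, 73.79) (47, 86) (13.6946, 86)]  |A|=446.342
9. canonical 5-gon: [(18.5033, 74.3361) (28.5325, 68.6601) (47, 73.79) (47, 86) (13.6946, 86)]
10. shoelace: 446.342

Area of P5's cell: 446.3420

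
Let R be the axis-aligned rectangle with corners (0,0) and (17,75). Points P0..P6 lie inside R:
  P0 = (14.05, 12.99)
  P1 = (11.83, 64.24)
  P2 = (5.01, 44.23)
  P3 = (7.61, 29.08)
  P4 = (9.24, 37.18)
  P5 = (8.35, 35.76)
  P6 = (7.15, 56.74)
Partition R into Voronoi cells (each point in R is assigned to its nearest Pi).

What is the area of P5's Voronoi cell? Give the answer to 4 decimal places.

1. box [0,17]×[0,75]: [(0, 0) (17, 0) (17, 75) (0, 75)]
2. ⊥bis P5·P0 via (11.2,24.375): [(0, 21.5713) (17, 25.8269) (17, 75) (0, 75)]  |A|=872.1151
3. ⊥bis P5·P1 via (10.09,50): [(0, 51.2329) (0, 21.5713) (17, 25.8269) (17, 49.1557)]  |A|=450.4179
4. ⊥bis P5·P2 via (6.68,39.995): [(0, 37.3609) (0, 21.5713) (17, 25.8269) (17, 44.0645)]  |A|=289.2308
5. ⊥bis P5·P3 via (7.98,32.42): [(0, 37.3609) (0, 33.304) (17, 31.4208) (17, 44.0645)]  |A|=141.9549
6. ⊥bis P5·P4 via (8.795,36.47): [(4.526, 39.1456) (0, 37.3609) (0, 33.304) (16.8191, 31.4408)]  |A|=62.5224
7. ⊥bis P5·P6 via (7.75,46.25): [(4.526, 39.1456) (0, 37.3609) (0, 33.304) (16.8191, 31.4408)]  |A|=62.5224
8. canonical 4-gon: [(4.526, 39.1456) (0, 37.3609) (0, 33.304) (16.8191, 31.4408)]
9. shoelace: 62.5224

Area of P5's cell: 62.5224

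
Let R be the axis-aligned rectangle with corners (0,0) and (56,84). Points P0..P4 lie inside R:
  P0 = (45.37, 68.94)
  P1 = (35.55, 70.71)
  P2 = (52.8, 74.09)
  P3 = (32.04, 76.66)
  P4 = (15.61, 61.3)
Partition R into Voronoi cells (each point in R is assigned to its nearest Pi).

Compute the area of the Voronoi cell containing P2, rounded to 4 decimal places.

1. box [0,56]×[0,84]: [(0, 0) (56, 0) (56, 84) (0, 84)]
2. ⊥bis P2·P0 via (49.085,71.515): [(56, 61.5386) (56, 84) (40.4312, 84)]  |A|=174.8485
3. ⊥bis P2·P1 via (44.175,72.4): [(42.4817, 81.0416) (56, 61.5386) (56, 84) (41.9021, 84)]  |A|=172.6728
4. ⊥bis P2·P3 via (42.42,75.375): [(43.0246, 80.2585) (56, 61.5386) (56, 84) (43.4877, 84)]  |A|=169.1305
5. ⊥bis P2·P4 via (34.205,67.695): [(43.0246, 80.2585) (56, 61.5386) (56, 84) (43.4877, 84)]  |A|=169.1305
6. canonical 4-gon: [(43.0246, 80.2585) (56, 61.5386) (56, 84) (43.4877, 84)]
7. shoelace: 169.1305

Area of P2's cell: 169.1305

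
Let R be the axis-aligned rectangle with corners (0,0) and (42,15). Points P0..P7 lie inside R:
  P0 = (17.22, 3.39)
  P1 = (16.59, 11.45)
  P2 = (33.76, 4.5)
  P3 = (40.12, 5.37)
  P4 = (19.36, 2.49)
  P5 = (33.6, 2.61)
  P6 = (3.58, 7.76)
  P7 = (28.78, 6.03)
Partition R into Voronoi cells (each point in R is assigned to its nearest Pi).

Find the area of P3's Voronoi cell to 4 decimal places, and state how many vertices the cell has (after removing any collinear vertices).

1. box [0,42]×[0,15]: [(0, 0) (42, 0) (42, 15) (0, 15)]
2. ⊥bis P3·P0 via (28.67,4.38): [(29.0487, 0) (42, 0) (42, 15) (27.7518, 15)]  |A|=203.9965
3. ⊥bis P3·P1 via (28.355,8.41): [(28.3299, 8.313) (29.0487, 0) (42, 0) (42, 15) (30.0578, 15)]  |A|=196.2862
4. ⊥bis P3·P2 via (36.94,4.935): [(37.6151, 0) (42, 0) (42, 15) (35.5632, 15)]  |A|=81.1631
5. ⊥bis P3·P4 via (29.74,3.93): [(37.6151, 0) (42, 0) (42, 15) (35.5632, 15)]  |A|=81.1631
6. ⊥bis P3·P5 via (36.86,3.99): [(37.1692, 3.2596) (38.549, 0) (42, 0) (42, 15) (35.5632, 15)]  |A|=79.6409
7. ⊥bis P3·P6 via (21.85,6.565): [(37.1692, 3.2596) (38.549, 0) (42, 0) (42, 15) (35.5632, 15)]  |A|=79.6409
8. ⊥bis P3·P7 via (34.45,5.7): [(37.1692, 3.2596) (38.549, 0) (42, 0) (42, 15) (35.5632, 15)]  |A|=79.6409
9. canonical 5-gon: [(37.1692, 3.2596) (38.549, 0) (42, 0) (42, 15) (35.5632, 15)]
10. shoelace: 79.6409

Area of P3's cell: 79.6409 (5 vertices)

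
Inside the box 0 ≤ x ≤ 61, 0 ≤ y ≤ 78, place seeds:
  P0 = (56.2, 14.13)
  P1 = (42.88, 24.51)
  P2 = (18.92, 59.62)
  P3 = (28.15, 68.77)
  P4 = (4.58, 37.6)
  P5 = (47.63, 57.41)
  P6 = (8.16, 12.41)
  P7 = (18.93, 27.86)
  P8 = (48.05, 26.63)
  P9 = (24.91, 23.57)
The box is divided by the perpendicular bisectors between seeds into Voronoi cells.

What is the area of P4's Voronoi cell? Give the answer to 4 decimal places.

Area of P4's cell: 364.3851

1. box [0,61]×[0,78]: [(0, 0) (61, 0) (61, 78) (0, 78)]
2. ⊥bis P4·P0 via (30.39,25.865): [(0, 0) (18.63, 0) (54.0942, 78) (0, 78)]  |A|=2836.2418
3. ⊥bis P4·P1 via (23.73,31.055): [(0, 0) (13.1162, 0) (39.7746, 78) (0, 78)]  |A|=2062.7417
4. ⊥bis P4·P2 via (11.75,48.61): [(0, 56.2619) (0, 0) (13.1162, 0) (26.4566, 39.0327)]  |A|=1000.2284
5. ⊥bis P4·P3 via (16.365,53.185): [(0, 56.2619) (0, 0) (13.1162, 0) (26.4566, 39.0327)]  |A|=1000.2284
6. ⊥bis P4·P5 via (26.105,47.505): [(0, 56.2619) (0, 0) (13.1162, 0) (26.4566, 39.0327)]  |A|=1000.2284
7. ⊥bis P4·P6 via (6.37,25.005): [(0, 56.2619) (0, 24.0997) (22.443, 27.2893) (26.4566, 39.0327)]  |A|=550.8286
8. ⊥bis P4·P7 via (11.755,32.73): [(19.2281, 43.7401) (0, 56.2619) (0, 24.0997) (6.5268, 25.0273)]  |A|=364.3851
9. ⊥bis P4·P8 via (26.315,32.115): [(19.2281, 43.7401) (0, 56.2619) (0, 24.0997) (6.5268, 25.0273)]  |A|=364.3851
10. ⊥bis P4·P9 via (14.745,30.585): [(19.2281, 43.7401) (0, 56.2619) (0, 24.0997) (6.5268, 25.0273)]  |A|=364.3851
11. canonical 4-gon: [(19.2281, 43.7401) (0, 56.2619) (0, 24.0997) (6.5268, 25.0273)]
12. shoelace: 364.3851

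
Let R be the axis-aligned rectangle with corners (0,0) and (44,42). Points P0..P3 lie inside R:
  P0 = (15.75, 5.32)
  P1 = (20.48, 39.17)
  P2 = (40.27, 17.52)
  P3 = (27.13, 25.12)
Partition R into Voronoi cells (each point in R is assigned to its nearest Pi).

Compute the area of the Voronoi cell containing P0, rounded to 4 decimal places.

1. box [0,44]×[0,42]: [(0, 0) (44, 0) (44, 42) (0, 42)]
2. ⊥bis P0·P1 via (18.115,22.245): [(0, 24.7763) (0, 0) (44, 0) (44, 18.628)]  |A|=954.8938
3. ⊥bis P0·P2 via (28.01,11.42): [(22.9609, 21.5679) (0, 24.7763) (0, 0) (33.6921, 0)]  |A|=647.7757
4. ⊥bis P0·P3 via (21.44,15.22): [(27.9933, 11.4535) (6.3591, 23.8877) (0, 24.7763) (0, 0) (33.6921, 0)]  |A|=569.6546
5. canonical 5-gon: [(27.9933, 11.4535) (6.3591, 23.8877) (0, 24.7763) (0, 0) (33.6921, 0)]
6. shoelace: 569.6546

Area of P0's cell: 569.6546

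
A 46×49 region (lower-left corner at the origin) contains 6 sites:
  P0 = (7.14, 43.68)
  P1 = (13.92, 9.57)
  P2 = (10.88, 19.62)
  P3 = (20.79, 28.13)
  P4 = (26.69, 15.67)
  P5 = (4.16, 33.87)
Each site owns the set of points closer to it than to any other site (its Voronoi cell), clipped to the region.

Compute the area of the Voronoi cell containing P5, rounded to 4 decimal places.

1. box [0,46]×[0,49]: [(0, 0) (46, 0) (46, 49) (0, 49)]
2. ⊥bis P5·P0 via (5.65,38.775): [(0, 40.4913) (0, 0) (46, 0) (46, 26.5178)]  |A|=1541.2098
3. ⊥bis P5·P1 via (9.04,21.72): [(31.7573, 30.8443) (0, 40.4913) (0, 18.0891)]  |A|=355.717
4. ⊥bis P5·P2 via (7.52,26.745): [(22.3029, 33.7163) (0, 40.4913) (0, 23.1987)]  |A|=192.8376
5. ⊥bis P5·P3 via (12.475,31): [(11.6841, 28.7087) (14.2563, 36.1607) (0, 40.4913) (0, 23.1987)]  |A|=159.7123
6. ⊥bis P5·P4 via (15.425,24.77): [(11.6841, 28.7087) (14.2563, 36.1607) (0, 40.4913) (0, 23.1987)]  |A|=159.7123
7. canonical 4-gon: [(11.6841, 28.7087) (14.2563, 36.1607) (0, 40.4913) (0, 23.1987)]
8. shoelace: 159.7123

Area of P5's cell: 159.7123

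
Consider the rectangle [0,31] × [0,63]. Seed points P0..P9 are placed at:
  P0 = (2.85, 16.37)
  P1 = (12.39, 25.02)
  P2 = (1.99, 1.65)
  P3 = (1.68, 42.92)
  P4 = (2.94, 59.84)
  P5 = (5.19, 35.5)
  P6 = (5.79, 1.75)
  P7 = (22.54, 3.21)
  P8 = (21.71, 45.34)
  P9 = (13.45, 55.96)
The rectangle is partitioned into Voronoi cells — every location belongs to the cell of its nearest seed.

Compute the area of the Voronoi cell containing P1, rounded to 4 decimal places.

1. box [0,31]×[0,63]: [(0, 0) (31, 0) (31, 63) (0, 63)]
2. ⊥bis P1·P0 via (7.62,20.695): [(0, 29.099) (26.3843, 0) (31, 0) (31, 63) (0, 63)]  |A|=1569.1208
3. ⊥bis P1·P2 via (7.19,13.335): [(0, 29.099) (19.0984, 8.0356) (31, 2.7392) (31, 63) (0, 63)]  |A|=1534.2757
4. ⊥bis P1·P3 via (7.035,33.97): [(0, 29.7608) (0, 29.099) (19.0984, 8.0356) (31, 2.7392) (31, 48.3088)]  |A|=791.3549
5. ⊥bis P1·P4 via (7.665,42.43): [(0, 29.7608) (0, 29.099) (19.0984, 8.0356) (31, 2.7392) (31, 48.3088)]  |A|=791.3549
6. ⊥bis P1·P5 via (8.79,30.26): [(2.7252, 26.0934) (19.0984, 8.0356) (31, 2.7392) (31, 45.5188)]  |A|=668.8901
7. ⊥bis P1·P6 via (9.09,13.385): [(2.7252, 26.0934) (16.0337, 11.4156) (31, 7.1707) (31, 45.5188)]  |A|=623.7305
8. ⊥bis P1·P7 via (17.465,14.115): [(2.7252, 26.0934) (14.7372, 12.8455) (31, 20.414) (31, 45.5188)]  |A|=508.0958
9. ⊥bis P1·P8 via (17.05,35.18): [(16.3912, 35.4822) (2.7252, 26.0934) (14.7372, 12.8455) (31, 20.414) (31, 28.7817)]  |A|=385.841
10. ⊥bis P1·P9 via (12.92,40.49): [(16.3912, 35.4822) (2.7252, 26.0934) (14.7372, 12.8455) (31, 20.414) (31, 28.7817)]  |A|=385.841
11. canonical 5-gon: [(16.3912, 35.4822) (2.7252, 26.0934) (14.7372, 12.8455) (31, 20.414) (31, 28.7817)]
12. shoelace: 385.841

Area of P1's cell: 385.8410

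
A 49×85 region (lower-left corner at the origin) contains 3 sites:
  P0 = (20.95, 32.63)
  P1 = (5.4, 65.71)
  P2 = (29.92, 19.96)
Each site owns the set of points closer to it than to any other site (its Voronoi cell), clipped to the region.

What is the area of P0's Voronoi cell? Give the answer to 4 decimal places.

1. box [0,49]×[0,85]: [(0, 0) (49, 0) (49, 85) (0, 85)]
2. ⊥bis P0·P1 via (13.175,49.17): [(0, 42.9768) (0, 0) (49, 0) (49, 66.0103)]  |A|=2670.185
3. ⊥bis P0·P2 via (25.435,26.295): [(0, 42.9768) (0, 8.2877) (49, 42.9784) (49, 66.0103)]  |A|=1414.1657
4. canonical 4-gon: [(0, 42.9768) (0, 8.2877) (49, 42.9784) (49, 66.0103)]
5. shoelace: 1414.1657

Area of P0's cell: 1414.1657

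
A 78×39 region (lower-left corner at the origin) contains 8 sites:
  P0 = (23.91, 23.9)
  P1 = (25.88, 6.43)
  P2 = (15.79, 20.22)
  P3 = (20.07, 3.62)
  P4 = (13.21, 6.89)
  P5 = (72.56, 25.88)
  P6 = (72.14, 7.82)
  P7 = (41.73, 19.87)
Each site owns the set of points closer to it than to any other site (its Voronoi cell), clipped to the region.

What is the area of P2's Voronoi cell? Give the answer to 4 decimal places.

Area of P2's cell: 437.6914

1. box [0,78]×[0,39]: [(0, 0) (78, 0) (78, 39) (0, 39)]
2. ⊥bis P2·P0 via (19.85,22.06): [(0, 0) (29.8476, 0) (12.1728, 39) (0, 39)]  |A|=819.3977
3. ⊥bis P2·P1 via (20.835,13.325): [(0, 0) (2.6237, 0) (23.0682, 14.959) (12.1728, 39) (0, 39)]  |A|=615.7765
4. ⊥bis P2·P3 via (17.93,11.92): [(0, 7.2971) (19.4506, 12.3121) (23.0682, 14.959) (12.1728, 39) (0, 39)]  |A|=528.6583
5. ⊥bis P2·P4 via (14.5,13.555): [(0, 16.3615) (19.7584, 12.5372) (23.0682, 14.959) (12.1728, 39) (0, 39)]  |A|=437.6914
6. ⊥bis P2·P5 via (44.175,23.05): [(0, 16.3615) (19.7584, 12.5372) (23.0682, 14.959) (12.1728, 39) (0, 39)]  |A|=437.6914
7. ⊥bis P2·P6 via (43.965,14.02): [(0, 16.3615) (19.7584, 12.5372) (23.0682, 14.959) (12.1728, 39) (0, 39)]  |A|=437.6914
8. ⊥bis P2·P7 via (28.76,20.045): [(0, 16.3615) (19.7584, 12.5372) (23.0682, 14.959) (12.1728, 39) (0, 39)]  |A|=437.6914
9. canonical 5-gon: [(0, 16.3615) (19.7584, 12.5372) (23.0682, 14.959) (12.1728, 39) (0, 39)]
10. shoelace: 437.6914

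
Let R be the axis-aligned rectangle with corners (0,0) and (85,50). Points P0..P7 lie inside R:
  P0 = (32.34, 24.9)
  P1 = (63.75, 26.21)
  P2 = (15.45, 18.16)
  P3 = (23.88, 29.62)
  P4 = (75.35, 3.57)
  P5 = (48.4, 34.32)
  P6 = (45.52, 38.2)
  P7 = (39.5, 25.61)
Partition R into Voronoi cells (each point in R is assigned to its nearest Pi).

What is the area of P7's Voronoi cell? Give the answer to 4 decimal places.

1. box [0,85]×[0,50]: [(0, 0) (85, 0) (85, 50) (0, 50)]
2. ⊥bis P7·P0 via (35.92,25.255): [(38.4243, 0) (85, 0) (85, 50) (33.4662, 50)]  |A|=2452.7357
3. ⊥bis P7·P1 via (51.625,25.91): [(38.4243, 0) (52.2661, 0) (51.029, 50) (33.4662, 50)]  |A|=785.1115
4. ⊥bis P7·P2 via (27.475,21.885): [(38.4243, 0) (52.2661, 0) (51.029, 50) (33.4662, 50)]  |A|=785.1115
5. ⊥bis P7·P3 via (31.69,27.615): [(34.5726, 38.8433) (38.4243, 0) (52.2661, 0) (51.029, 50) (37.4367, 50)]  |A|=762.9627
6. ⊥bis P7·P4 via (57.425,14.59): [(34.5726, 38.8433) (38.4243, 0) (48.4553, 0) (52.1186, 5.9587) (51.029, 50) (37.4367, 50)]  |A|=751.609
7. ⊥bis P7·P5 via (43.95,29.965): [(34.7157, 39.4008) (34.5726, 38.8433) (38.4243, 0) (48.4553, 0) (52.1186, 5.9587) (51.7211, 22.0243)]  |A|=447.7196
8. ⊥bis P7·P6 via (42.51,31.905): [(41.6481, 32.3171) (34.8997, 35.5439) (38.4243, 0) (48.4553, 0) (52.1186, 5.9587) (51.7211, 22.0243)]  |A|=434.6755
9. canonical 6-gon: [(41.6481, 32.3171) (34.8997, 35.5439) (38.4243, 0) (48.4553, 0) (52.1186, 5.9587) (51.7211, 22.0243)]
10. shoelace: 434.6755

Area of P7's cell: 434.6755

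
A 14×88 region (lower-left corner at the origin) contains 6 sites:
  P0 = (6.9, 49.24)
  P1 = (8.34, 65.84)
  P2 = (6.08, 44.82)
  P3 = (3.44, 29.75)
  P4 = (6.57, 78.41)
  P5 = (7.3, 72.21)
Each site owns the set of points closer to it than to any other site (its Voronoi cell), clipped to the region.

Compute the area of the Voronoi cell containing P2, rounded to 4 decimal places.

Area of P2's cell: 140.5991

1. box [0,14]×[0,88]: [(0, 0) (14, 0) (14, 88) (0, 88)]
2. ⊥bis P2·P0 via (6.49,47.03): [(0, 48.234) (0, 0) (14, 0) (14, 45.6367)]  |A|=657.0954
3. ⊥bis P2·P1 via (7.21,55.33): [(0, 48.234) (0, 0) (14, 0) (14, 45.6367)]  |A|=657.0954
4. ⊥bis P2·P3 via (4.76,37.285): [(0, 48.234) (0, 38.1189) (14, 35.6663) (14, 45.6367)]  |A|=140.5991
5. ⊥bis P2·P4 via (6.325,61.615): [(0, 48.234) (0, 38.1189) (14, 35.6663) (14, 45.6367)]  |A|=140.5991
6. ⊥bis P2·P5 via (6.69,58.515): [(0, 48.234) (0, 38.1189) (14, 35.6663) (14, 45.6367)]  |A|=140.5991
7. canonical 4-gon: [(0, 48.234) (0, 38.1189) (14, 35.6663) (14, 45.6367)]
8. shoelace: 140.5991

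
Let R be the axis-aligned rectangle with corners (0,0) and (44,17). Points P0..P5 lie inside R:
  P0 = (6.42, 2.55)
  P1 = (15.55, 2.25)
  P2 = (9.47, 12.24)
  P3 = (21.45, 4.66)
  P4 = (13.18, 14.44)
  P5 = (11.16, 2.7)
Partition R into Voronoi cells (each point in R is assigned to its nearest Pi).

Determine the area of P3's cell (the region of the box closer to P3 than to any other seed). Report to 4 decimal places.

1. box [0,44]×[0,17]: [(0, 0) (44, 0) (44, 17) (0, 17)]
2. ⊥bis P3·P0 via (13.935,3.605): [(14.4411, 0) (44, 0) (44, 17) (12.0545, 17)]  |A|=522.7872
3. ⊥bis P3·P1 via (18.5,3.455): [(19.9113, 0) (44, 0) (44, 17) (12.9672, 17)]  |A|=468.5328
4. ⊥bis P3·P2 via (15.46,8.45): [(16.0675, 9.4101) (19.9113, 0) (44, 0) (44, 17) (20.8698, 17)]  |A|=438.5431
5. ⊥bis P3·P4 via (17.315,9.55): [(16.3453, 8.73) (19.9113, 0) (44, 0) (44, 17) (26.1253, 17)]  |A|=414.1243
6. ⊥bis P3·P5 via (16.305,3.68): [(16.3453, 8.73) (19.9113, 0) (44, 0) (44, 17) (26.1253, 17)]  |A|=414.1243
7. canonical 5-gon: [(16.3453, 8.73) (19.9113, 0) (44, 0) (44, 17) (26.1253, 17)]
8. shoelace: 414.1243

Area of P3's cell: 414.1243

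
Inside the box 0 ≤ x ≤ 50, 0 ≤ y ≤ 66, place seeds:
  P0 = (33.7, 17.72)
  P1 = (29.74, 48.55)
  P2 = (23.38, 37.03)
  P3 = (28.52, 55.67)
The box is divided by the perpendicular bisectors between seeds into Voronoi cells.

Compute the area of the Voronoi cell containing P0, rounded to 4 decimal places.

1. box [0,50]×[0,66]: [(0, 0) (50, 0) (50, 66) (0, 66)]
2. ⊥bis P0·P1 via (31.72,33.135): [(0, 29.0607) (0, 0) (50, 0) (50, 35.483)]  |A|=1613.592
3. ⊥bis P0·P2 via (28.54,27.375): [(41.7214, 34.4196) (0, 12.1221) (0, 0) (50, 0) (50, 35.483)]  |A|=1260.2421
4. ⊥bis P0·P3 via (31.11,36.695): [(41.7214, 34.4196) (0, 12.1221) (0, 0) (50, 0) (50, 35.483)]  |A|=1260.2421
5. canonical 5-gon: [(41.7214, 34.4196) (0, 12.1221) (0, 0) (50, 0) (50, 35.483)]
6. shoelace: 1260.2421

Area of P0's cell: 1260.2421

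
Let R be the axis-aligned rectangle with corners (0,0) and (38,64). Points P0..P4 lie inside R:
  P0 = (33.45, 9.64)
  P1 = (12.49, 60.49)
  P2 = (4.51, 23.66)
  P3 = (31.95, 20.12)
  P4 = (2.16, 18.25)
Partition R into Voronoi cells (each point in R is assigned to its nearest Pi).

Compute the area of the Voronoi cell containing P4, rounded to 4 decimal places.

Area of P4's cell: 302.6564

1. box [0,38]×[0,64]: [(0, 0) (38, 0) (38, 64) (0, 64)]
2. ⊥bis P4·P0 via (17.805,13.945): [(0, 0) (13.9678, 0) (31.5785, 64) (0, 64)]  |A|=1457.4819
3. ⊥bis P4·P1 via (7.325,39.37): [(0, 41.1614) (0, 0) (13.9678, 0) (23.6993, 35.3656)]  |A|=734.7364
4. ⊥bis P4·P2 via (3.335,20.955): [(0, 22.4037) (0, 0) (13.9678, 0) (17.9831, 14.5922)]  |A|=303.3534
5. ⊥bis P4·P3 via (17.055,19.185): [(17.3254, 14.8779) (0, 22.4037) (0, 0) (13.9678, 0) (17.4621, 12.699)]  |A|=302.6564
6. canonical 5-gon: [(17.3254, 14.8779) (0, 22.4037) (0, 0) (13.9678, 0) (17.4621, 12.699)]
7. shoelace: 302.6564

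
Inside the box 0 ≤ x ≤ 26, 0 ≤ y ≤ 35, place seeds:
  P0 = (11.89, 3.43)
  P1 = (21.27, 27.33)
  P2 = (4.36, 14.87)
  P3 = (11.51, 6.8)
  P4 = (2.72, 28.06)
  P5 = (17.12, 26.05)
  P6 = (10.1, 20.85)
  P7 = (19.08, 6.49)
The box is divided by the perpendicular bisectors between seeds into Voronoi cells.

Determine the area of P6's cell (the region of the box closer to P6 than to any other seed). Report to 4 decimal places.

Area of P6's cell: 110.5979

1. box [0,26]×[0,35]: [(0, 0) (26, 0) (26, 35) (0, 35)]
2. ⊥bis P6·P0 via (10.995,12.14): [(0, 11.0102) (26, 13.6818) (26, 35) (0, 35)]  |A|=589.0034
3. ⊥bis P6·P1 via (15.685,24.09): [(0, 11.0102) (21.9636, 13.2671) (9.3558, 35) (0, 35)]  |A|=365.1164
4. ⊥bis P6·P2 via (7.23,17.86): [(0, 24.7998) (12.977, 12.3437) (21.9636, 13.2671) (9.3558, 35) (0, 35)]  |A|=275.6425
5. ⊥bis P6·P3 via (10.805,13.825): [(0, 24.7998) (11.3742, 13.8821) (21.0439, 14.8525) (9.3558, 35) (0, 35)]  |A|=259.878
6. ⊥bis P6·P4 via (6.41,24.455): [(3.4818, 21.4578) (11.3742, 13.8821) (21.0439, 14.8525) (12.0966, 30.2756)]  |A|=146.3378
7. ⊥bis P6·P5 via (13.61,23.45): [(10.0817, 28.2132) (3.4818, 21.4578) (11.3742, 13.8821) (20.0522, 14.753)]  |A|=114.4032
8. ⊥bis P6·P7 via (14.59,13.67): [(18.8713, 16.3473) (10.0817, 28.2132) (3.4818, 21.4578) (11.3742, 13.8821) (15.6088, 14.3071)]  |A|=110.5979
9. canonical 5-gon: [(18.8713, 16.3473) (10.0817, 28.2132) (3.4818, 21.4578) (11.3742, 13.8821) (15.6088, 14.3071)]
10. shoelace: 110.5979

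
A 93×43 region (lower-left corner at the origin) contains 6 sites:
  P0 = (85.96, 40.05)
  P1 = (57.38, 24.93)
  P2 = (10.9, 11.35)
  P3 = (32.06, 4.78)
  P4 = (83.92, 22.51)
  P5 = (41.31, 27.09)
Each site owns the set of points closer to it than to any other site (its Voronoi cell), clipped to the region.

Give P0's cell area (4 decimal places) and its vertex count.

Area of P0's cell: 272.7128 (4 vertices)

1. box [0,93]×[0,43]: [(0, 0) (93, 0) (93, 43) (0, 43)]
2. ⊥bis P0·P1 via (71.67,32.49): [(88.8586, 0) (93, 0) (93, 43) (66.1098, 43)]  |A|=667.181
3. ⊥bis P0·P2 via (48.43,25.7): [(88.8586, 0) (93, 0) (93, 43) (66.1098, 43)]  |A|=667.181
4. ⊥bis P0·P3 via (59.01,22.415): [(88.8586, 0) (93, 0) (93, 43) (66.1098, 43)]  |A|=667.181
5. ⊥bis P0·P4 via (84.94,31.28): [(71.4821, 32.8452) (93, 30.3426) (93, 43) (66.1098, 43)]  |A|=272.7128
6. ⊥bis P0·P5 via (63.635,33.57): [(71.4821, 32.8452) (93, 30.3426) (93, 43) (66.1098, 43)]  |A|=272.7128
7. canonical 4-gon: [(71.4821, 32.8452) (93, 30.3426) (93, 43) (66.1098, 43)]
8. shoelace: 272.7128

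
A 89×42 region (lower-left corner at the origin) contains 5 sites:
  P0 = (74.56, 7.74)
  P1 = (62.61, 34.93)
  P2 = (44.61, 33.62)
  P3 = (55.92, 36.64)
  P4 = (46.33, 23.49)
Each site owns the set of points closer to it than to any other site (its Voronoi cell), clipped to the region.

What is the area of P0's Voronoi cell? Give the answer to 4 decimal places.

1. box [0,89]×[0,42]: [(0, 0) (89, 0) (89, 42) (0, 42)]
2. ⊥bis P0·P1 via (68.585,21.335): [(20.0412, 0) (89, 0) (89, 30.3074)]  |A|=1044.9809
3. ⊥bis P0·P2 via (59.585,20.68): [(54.9867, 15.3585) (41.7153, 0) (89, 0) (89, 30.3074)]  |A|=878.5396
4. ⊥bis P0·P3 via (65.24,22.19): [(54.9867, 15.3585) (41.7153, 0) (89, 0) (89, 30.3074)]  |A|=878.5396
5. ⊥bis P0·P4 via (60.445,15.615): [(62.0286, 18.4535) (51.7331, 0) (89, 0) (89, 30.3074)]  |A|=752.5676
6. canonical 4-gon: [(62.0286, 18.4535) (51.7331, 0) (89, 0) (89, 30.3074)]
7. shoelace: 752.5676

Area of P0's cell: 752.5676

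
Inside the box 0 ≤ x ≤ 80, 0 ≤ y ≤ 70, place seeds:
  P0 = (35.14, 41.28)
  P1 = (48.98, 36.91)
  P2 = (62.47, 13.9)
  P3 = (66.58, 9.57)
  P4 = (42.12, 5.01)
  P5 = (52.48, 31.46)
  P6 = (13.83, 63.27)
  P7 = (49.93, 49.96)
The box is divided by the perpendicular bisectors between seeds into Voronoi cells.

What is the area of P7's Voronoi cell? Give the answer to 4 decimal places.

1. box [0,80]×[0,70]: [(0, 0) (80, 0) (80, 70) (0, 70)]
2. ⊥bis P7·P0 via (42.535,45.62): [(69.3086, 0) (80, 0) (80, 70) (28.2268, 70)]  |A|=2186.2612
3. ⊥bis P7·P1 via (49.455,43.435): [(43.5657, 43.8637) (80, 41.2114) (80, 70) (28.2268, 70)]  |A|=1201.025
4. ⊥bis P7·P2 via (56.2,31.93): [(43.5657, 43.8637) (80, 41.2114) (80, 70) (28.2268, 70)]  |A|=1201.025
5. ⊥bis P7·P3 via (58.255,29.765): [(43.5657, 43.8637) (80, 41.2114) (80, 70) (28.2268, 70)]  |A|=1201.025
6. ⊥bis P7·P4 via (46.025,27.485): [(43.5657, 43.8637) (80, 41.2114) (80, 70) (28.2268, 70)]  |A|=1201.025
7. ⊥bis P7·P5 via (51.205,40.71): [(43.5657, 43.8637) (63.5373, 42.4099) (80, 44.679) (80, 70) (28.2268, 70)]  |A|=1172.4817
8. ⊥bis P7·P6 via (31.88,56.615): [(33.5014, 61.0126) (43.5657, 43.8637) (63.5373, 42.4099) (80, 44.679) (80, 70) (36.815, 70)]  |A|=1133.8886
9. canonical 6-gon: [(33.5014, 61.0126) (43.5657, 43.8637) (63.5373, 42.4099) (80, 44.679) (80, 70) (36.815, 70)]
10. shoelace: 1133.8886

Area of P7's cell: 1133.8886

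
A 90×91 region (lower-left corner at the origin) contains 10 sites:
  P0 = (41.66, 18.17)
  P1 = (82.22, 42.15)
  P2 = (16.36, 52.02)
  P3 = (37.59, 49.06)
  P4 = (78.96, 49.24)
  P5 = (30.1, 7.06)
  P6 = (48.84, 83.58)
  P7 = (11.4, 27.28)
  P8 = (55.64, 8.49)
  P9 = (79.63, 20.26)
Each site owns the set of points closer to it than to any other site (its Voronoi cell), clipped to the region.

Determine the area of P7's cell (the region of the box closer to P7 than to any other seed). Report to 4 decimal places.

1. box [0,90]×[0,91]: [(0, 0) (90, 0) (90, 91) (0, 91)]
2. ⊥bis P7·P0 via (26.53,22.725): [(0, 0) (19.6885, 0) (47.0847, 91) (0, 91)]  |A|=3038.1792
3. ⊥bis P7·P1 via (46.81,34.715): [(0, 0) (19.6885, 0) (39.9606, 67.3362) (34.9919, 91) (0, 91)]  |A|=2895.0987
4. ⊥bis P7·P2 via (13.88,39.65): [(0, 42.4327) (0, 0) (19.6885, 0) (30.6153, 36.2948)]  |A|=1006.8401
5. ⊥bis P7·P3 via (24.495,38.17): [(25.1419, 37.3922) (0, 42.4327) (0, 0) (19.6885, 0) (29.403, 32.2682)]  |A|=995.1552
6. ⊥bis P7·P4 via (45.18,38.26): [(25.1419, 37.3922) (0, 42.4327) (0, 0) (19.6885, 0) (29.403, 32.2682)]  |A|=995.1552
7. ⊥bis P7·P5 via (20.75,17.17): [(25.1419, 37.3922) (0, 42.4327) (0, 0) (2.1844, 0) (26.4426, 22.4347) (29.403, 32.2682)]  |A|=798.8058
8. ⊥bis P7·P6 via (30.12,55.43): [(25.1419, 37.3922) (0, 42.4327) (0, 0) (2.1844, 0) (26.4426, 22.4347) (29.403, 32.2682)]  |A|=798.8058
9. ⊥bis P7·P8 via (33.52,17.885): [(25.1419, 37.3922) (0, 42.4327) (0, 0) (2.1844, 0) (26.4426, 22.4347) (29.403, 32.2682)]  |A|=798.8058
10. ⊥bis P7·P9 via (45.515,23.77): [(25.1419, 37.3922) (0, 42.4327) (0, 0) (2.1844, 0) (26.4426, 22.4347) (29.403, 32.2682)]  |A|=798.8058
11. canonical 6-gon: [(25.1419, 37.3922) (0, 42.4327) (0, 0) (2.1844, 0) (26.4426, 22.4347) (29.403, 32.2682)]
12. shoelace: 798.8058

Area of P7's cell: 798.8058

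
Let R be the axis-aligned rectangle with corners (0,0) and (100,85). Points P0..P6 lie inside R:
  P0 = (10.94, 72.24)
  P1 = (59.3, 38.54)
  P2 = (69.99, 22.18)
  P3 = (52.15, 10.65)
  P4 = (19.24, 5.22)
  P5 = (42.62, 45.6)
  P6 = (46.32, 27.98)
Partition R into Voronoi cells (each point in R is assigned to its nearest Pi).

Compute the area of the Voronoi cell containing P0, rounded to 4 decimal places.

1. box [0,100]×[0,85]: [(0, 0) (100, 0) (100, 85) (0, 85)]
2. ⊥bis P0·P1 via (35.12,55.39): [(0, 4.9923) (55.7539, 85) (0, 85)]  |A|=2230.3726
3. ⊥bis P0·P2 via (40.465,47.21): [(0, 4.9923) (55.7539, 85) (0, 85)]  |A|=2230.3726
4. ⊥bis P0·P3 via (31.545,41.445): [(0, 20.3382) (20.0361, 33.7444) (55.7539, 85) (0, 85)]  |A|=2076.6367
5. ⊥bis P0·P4 via (15.09,38.73): [(0, 36.8612) (24.3057, 39.8713) (55.7539, 85) (0, 85)]  |A|=1843.0745
6. ⊥bis P0·P5 via (26.78,58.92): [(0, 36.8612) (9.1873, 37.999) (48.7109, 85) (0, 85)]  |A|=1365.8645
7. ⊥bis P0·P6 via (28.63,50.11): [(0, 36.8612) (9.1873, 37.999) (48.7109, 85) (0, 85)]  |A|=1365.8645
8. canonical 4-gon: [(0, 36.8612) (9.1873, 37.999) (48.7109, 85) (0, 85)]
9. shoelace: 1365.8645

Area of P0's cell: 1365.8645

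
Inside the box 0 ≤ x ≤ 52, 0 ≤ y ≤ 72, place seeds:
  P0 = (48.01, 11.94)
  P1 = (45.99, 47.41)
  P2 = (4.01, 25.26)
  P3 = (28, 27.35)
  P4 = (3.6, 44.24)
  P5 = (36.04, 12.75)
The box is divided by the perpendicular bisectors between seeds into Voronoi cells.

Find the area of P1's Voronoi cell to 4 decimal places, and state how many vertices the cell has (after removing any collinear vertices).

1. box [0,52]×[0,72]: [(0, 0) (52, 0) (52, 72) (0, 72)]
2. ⊥bis P1·P0 via (47,29.675): [(0, 26.9984) (52, 29.9597) (52, 72) (0, 72)]  |A|=2263.0889
3. ⊥bis P1·P2 via (25,36.335): [(29.0533, 28.6529) (52, 29.9597) (52, 72) (6.182, 72)]  |A|=1475.3803
4. ⊥bis P1·P3 via (36.995,37.38): [(13.1794, 58.738) (45.671, 29.5993) (52, 29.9597) (52, 72) (6.182, 72)]  |A|=1217.8972
5. ⊥bis P1·P4 via (24.795,45.825): [(24.5949, 48.5005) (45.671, 29.5993) (52, 29.9597) (52, 72) (22.8376, 72)]  |A|=982.3206
6. ⊥bis P1·P5 via (41.015,30.08): [(24.5949, 48.5005) (45.671, 29.5993) (52, 29.9597) (52, 72) (22.8376, 72)]  |A|=982.3206
7. canonical 5-gon: [(24.5949, 48.5005) (45.671, 29.5993) (52, 29.9597) (52, 72) (22.8376, 72)]
8. shoelace: 982.3206

Area of P1's cell: 982.3206 (5 vertices)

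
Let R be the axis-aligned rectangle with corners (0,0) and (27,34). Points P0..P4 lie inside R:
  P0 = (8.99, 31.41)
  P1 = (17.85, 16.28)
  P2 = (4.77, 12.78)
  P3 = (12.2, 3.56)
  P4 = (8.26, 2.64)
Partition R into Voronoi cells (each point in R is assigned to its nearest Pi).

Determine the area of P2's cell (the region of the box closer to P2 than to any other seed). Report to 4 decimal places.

Area of P2's cell: 163.6059

1. box [0,27]×[0,34]: [(0, 0) (27, 0) (27, 34) (0, 34)]
2. ⊥bis P2·P0 via (6.88,22.095): [(0, 23.6534) (0, 0) (27, 0) (27, 17.5375)]  |A|=556.0775
3. ⊥bis P2·P1 via (11.31,14.53): [(9.441, 21.5149) (0, 23.6534) (0, 0) (15.198, 0)]  |A|=275.1472
4. ⊥bis P2·P3 via (8.485,8.17): [(12.2088, 11.1709) (9.441, 21.5149) (0, 23.6534) (0, 1.3323)]  |A|=182.1267
5. ⊥bis P2·P4 via (6.515,7.71): [(8.9573, 8.5506) (12.2088, 11.1709) (9.441, 21.5149) (0, 23.6534) (0, 5.4677)]  |A|=163.6059
6. canonical 5-gon: [(8.9573, 8.5506) (12.2088, 11.1709) (9.441, 21.5149) (0, 23.6534) (0, 5.4677)]
7. shoelace: 163.6059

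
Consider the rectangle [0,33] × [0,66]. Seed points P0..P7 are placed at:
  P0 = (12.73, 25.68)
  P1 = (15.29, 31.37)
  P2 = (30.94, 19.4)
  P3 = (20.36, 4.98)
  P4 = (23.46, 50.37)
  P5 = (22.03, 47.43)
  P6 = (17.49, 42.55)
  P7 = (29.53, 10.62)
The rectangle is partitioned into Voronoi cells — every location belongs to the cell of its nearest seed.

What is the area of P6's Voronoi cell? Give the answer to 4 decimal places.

1. box [0,33]×[0,66]: [(0, 0) (33, 0) (33, 66) (0, 66)]
2. ⊥bis P6·P0 via (15.11,34.115): [(0, 38.3784) (33, 29.0672) (33, 66) (0, 66)]  |A|=1065.1476
3. ⊥bis P6·P1 via (16.39,36.96): [(0, 40.1852) (33, 33.6915) (33, 66) (0, 66)]  |A|=959.0343
4. ⊥bis P6·P2 via (24.215,30.975): [(0, 40.1852) (29.9303, 34.2955) (33, 36.079) (33, 66) (0, 66)]  |A|=955.3698
5. ⊥bis P6·P3 via (18.925,23.765): [(0, 40.1852) (29.9303, 34.2955) (33, 36.079) (33, 66) (0, 66)]  |A|=955.3698
6. ⊥bis P6·P4 via (20.475,46.46): [(0, 62.0912) (0, 40.1852) (29.9303, 34.2955) (33, 36.079) (33, 36.8981)]  |A|=410.6923
7. ⊥bis P6·P5 via (19.76,44.99): [(7.6819, 56.2266) (0, 62.0912) (0, 40.1852) (29.9303, 34.2955) (30.746, 34.7694)]  |A|=361.0392
8. ⊥bis P6·P7 via (23.51,26.585): [(7.6819, 56.2266) (0, 62.0912) (0, 40.1852) (29.9303, 34.2955) (30.746, 34.7694)]  |A|=361.0392
9. canonical 5-gon: [(7.6819, 56.2266) (0, 62.0912) (0, 40.1852) (29.9303, 34.2955) (30.746, 34.7694)]
10. shoelace: 361.0392

Area of P6's cell: 361.0392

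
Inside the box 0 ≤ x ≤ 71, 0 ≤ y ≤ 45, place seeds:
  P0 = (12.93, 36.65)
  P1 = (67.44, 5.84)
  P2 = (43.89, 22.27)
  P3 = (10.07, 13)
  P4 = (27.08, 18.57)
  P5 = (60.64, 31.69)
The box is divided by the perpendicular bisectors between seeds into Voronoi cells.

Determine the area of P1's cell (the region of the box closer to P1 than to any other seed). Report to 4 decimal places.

Area of P1's cell: 351.1316

1. box [0,71]×[0,45]: [(0, 0) (71, 0) (71, 45) (0, 45)]
2. ⊥bis P1·P0 via (40.185,21.245): [(28.177, 0) (71, 0) (71, 45) (53.6117, 45)]  |A|=1354.7543
3. ⊥bis P1·P2 via (55.665,14.055): [(45.8593, 0) (71, 0) (71, 36.0355)]  |A|=452.9781
4. ⊥bis P1·P3 via (38.755,9.42): [(45.8593, 0) (71, 0) (71, 36.0355)]  |A|=452.9781
5. ⊥bis P1·P4 via (47.26,12.205): [(45.8593, 0) (71, 0) (71, 36.0355)]  |A|=452.9781
6. ⊥bis P1·P5 via (64.04,18.765): [(57.8071, 17.1254) (45.8593, 0) (71, 0) (71, 20.5959)]  |A|=351.1316
7. canonical 4-gon: [(57.8071, 17.1254) (45.8593, 0) (71, 0) (71, 20.5959)]
8. shoelace: 351.1316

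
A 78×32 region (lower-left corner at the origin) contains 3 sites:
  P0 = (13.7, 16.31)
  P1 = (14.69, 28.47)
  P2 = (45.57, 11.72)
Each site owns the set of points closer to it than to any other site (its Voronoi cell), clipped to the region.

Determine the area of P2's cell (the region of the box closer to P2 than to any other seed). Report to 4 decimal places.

Area of P2's cell: 1514.6492

1. box [0,78]×[0,32]: [(0, 0) (78, 0) (78, 32) (0, 32)]
2. ⊥bis P2·P0 via (29.635,14.015): [(27.6165, 0) (78, 0) (78, 32) (32.2252, 32)]  |A|=1538.5317
3. ⊥bis P2·P1 via (30.13,20.095): [(30.6483, 21.0505) (27.6165, 0) (78, 0) (78, 32) (36.5875, 32)]  |A|=1514.6492
4. canonical 5-gon: [(30.6483, 21.0505) (27.6165, 0) (78, 0) (78, 32) (36.5875, 32)]
5. shoelace: 1514.6492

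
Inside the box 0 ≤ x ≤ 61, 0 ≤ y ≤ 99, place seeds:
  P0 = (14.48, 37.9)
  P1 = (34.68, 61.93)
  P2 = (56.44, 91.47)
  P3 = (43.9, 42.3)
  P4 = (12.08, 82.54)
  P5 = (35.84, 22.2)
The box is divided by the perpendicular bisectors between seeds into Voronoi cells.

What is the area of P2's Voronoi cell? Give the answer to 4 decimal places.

1. box [0,61]×[0,99]: [(0, 0) (61, 0) (61, 99) (0, 99)]
2. ⊥bis P2·P0 via (35.46,64.685): [(0, 92.4599) (61, 44.6802) (61, 99) (0, 99)]  |A|=1856.2276
3. ⊥bis P2·P1 via (45.56,76.7): [(61, 65.3265) (61, 99) (15.2869, 99)]  |A|=769.6605
4. ⊥bis P2·P3 via (50.17,66.885): [(61, 65.3265) (61, 99) (15.2869, 99)]  |A|=769.6605
5. ⊥bis P2·P4 via (34.26,87.005): [(34.7282, 84.679) (61, 65.3265) (61, 99) (31.8453, 99)]  |A|=651.0939
6. ⊥bis P2·P5 via (46.14,56.835): [(34.7282, 84.679) (61, 65.3265) (61, 99) (31.8453, 99)]  |A|=651.0939
7. canonical 4-gon: [(34.7282, 84.679) (61, 65.3265) (61, 99) (31.8453, 99)]
8. shoelace: 651.0939

Area of P2's cell: 651.0939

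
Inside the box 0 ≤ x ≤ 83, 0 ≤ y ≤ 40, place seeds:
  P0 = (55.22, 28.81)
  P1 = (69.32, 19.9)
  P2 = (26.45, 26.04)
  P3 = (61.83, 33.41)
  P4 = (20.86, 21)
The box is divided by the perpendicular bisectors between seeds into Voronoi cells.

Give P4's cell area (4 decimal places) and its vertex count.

Area of P4's cell: 1072.1490 (5 vertices)

1. box [0,83]×[0,40]: [(0, 0) (83, 0) (83, 40) (0, 40)]
2. ⊥bis P4·P0 via (38.04,24.905): [(0, 0) (43.7009, 0) (34.6089, 40) (0, 40)]  |A|=1566.1961
3. ⊥bis P4·P1 via (45.09,20.45): [(0, 0) (43.7009, 0) (34.6089, 40) (0, 40)]  |A|=1566.1961
4. ⊥bis P4·P2 via (23.655,23.52): [(0, 0) (43.7009, 0) (43.3099, 1.7202) (8.7965, 40) (0, 40)]  |A|=1072.149
5. ⊥bis P4·P3 via (41.345,27.205): [(0, 0) (43.7009, 0) (43.3099, 1.7202) (8.7965, 40) (0, 40)]  |A|=1072.149
6. canonical 5-gon: [(0, 0) (43.7009, 0) (43.3099, 1.7202) (8.7965, 40) (0, 40)]
7. shoelace: 1072.149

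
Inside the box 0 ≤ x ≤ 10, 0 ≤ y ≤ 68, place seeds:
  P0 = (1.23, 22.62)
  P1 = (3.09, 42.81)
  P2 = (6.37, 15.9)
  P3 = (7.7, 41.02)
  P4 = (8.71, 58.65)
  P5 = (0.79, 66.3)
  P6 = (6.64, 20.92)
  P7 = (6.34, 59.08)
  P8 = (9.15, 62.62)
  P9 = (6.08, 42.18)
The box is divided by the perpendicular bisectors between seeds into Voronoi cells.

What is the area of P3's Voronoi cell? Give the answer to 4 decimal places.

1. box [0,10]×[0,68]: [(0, 0) (10, 0) (10, 68) (0, 68)]
2. ⊥bis P3·P0 via (4.465,31.82): [(0, 33.39) (10, 29.8737) (10, 68) (0, 68)]  |A|=363.6812
3. ⊥bis P3·P1 via (5.395,41.915): [(1.8344, 32.745) (10, 29.8737) (10, 53.7748)]  |A|=97.5832
4. ⊥bis P3·P2 via (7.035,28.46): [(1.8344, 32.745) (10, 29.8737) (10, 53.7748)]  |A|=97.5832
5. ⊥bis P3·P4 via (8.205,49.835): [(8.4645, 49.8201) (1.8344, 32.745) (10, 29.8737) (10, 49.7322)]  |A|=94.4794
6. ⊥bis P3·P5 via (4.245,53.66): [(8.4645, 49.8201) (1.8344, 32.745) (10, 29.8737) (10, 49.7322)]  |A|=94.4794
7. ⊥bis P3·P6 via (7.17,30.97): [(8.4645, 49.8201) (1.8344, 32.745) (6.8316, 30.9878) (10, 30.8208) (10, 49.7322)]  |A|=92.979
8. ⊥bis P3·P7 via (7.02,50.05): [(8.4645, 49.8201) (1.8344, 32.745) (6.8316, 30.9878) (10, 30.8208) (10, 49.7322)]  |A|=92.979
9. ⊥bis P3·P8 via (8.425,51.82): [(8.4645, 49.8201) (1.8344, 32.745) (6.8316, 30.9878) (10, 30.8208) (10, 49.7322)]  |A|=92.979
10. ⊥bis P3·P9 via (6.89,41.6): [(3.3567, 36.6656) (1.8344, 32.745) (6.8316, 30.9878) (10, 30.8208) (10, 45.9433)]  |A|=70.0694
11. canonical 5-gon: [(3.3567, 36.6656) (1.8344, 32.745) (6.8316, 30.9878) (10, 30.8208) (10, 45.9433)]
12. shoelace: 70.0694

Area of P3's cell: 70.0694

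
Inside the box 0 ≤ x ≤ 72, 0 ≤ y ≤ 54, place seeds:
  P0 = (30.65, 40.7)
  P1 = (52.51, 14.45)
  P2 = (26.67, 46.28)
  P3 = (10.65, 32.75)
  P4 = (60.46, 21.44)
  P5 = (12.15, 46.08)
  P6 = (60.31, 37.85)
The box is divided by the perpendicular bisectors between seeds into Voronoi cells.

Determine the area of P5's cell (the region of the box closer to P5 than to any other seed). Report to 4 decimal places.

Area of P5's cell: 279.3769

1. box [0,72]×[0,54]: [(0, 0) (72, 0) (72, 54) (0, 54)]
2. ⊥bis P5·P0 via (21.4,43.39): [(0, 0) (8.7817, 0) (24.4855, 54) (0, 54)]  |A|=898.215
3. ⊥bis P5·P1 via (32.33,30.265): [(0, 0) (8.6114, 0) (8.8822, 0.3455) (24.4855, 54) (0, 54)]  |A|=898.1856
4. ⊥bis P5·P2 via (19.41,46.18): [(0, 0) (8.6114, 0) (8.8822, 0.3455) (19.5367, 36.9827) (19.3023, 54) (0, 54)]  |A|=854.0834
5. ⊥bis P5·P3 via (11.4,39.415): [(0, 40.6978) (19.5158, 38.5017) (19.3023, 54) (0, 54)]  |A|=279.3769
6. ⊥bis P5·P4 via (36.305,33.76): [(0, 40.6978) (19.5158, 38.5017) (19.3023, 54) (0, 54)]  |A|=279.3769
7. ⊥bis P5·P6 via (36.23,41.965): [(0, 40.6978) (19.5158, 38.5017) (19.3023, 54) (0, 54)]  |A|=279.3769
8. canonical 4-gon: [(0, 40.6978) (19.5158, 38.5017) (19.3023, 54) (0, 54)]
9. shoelace: 279.3769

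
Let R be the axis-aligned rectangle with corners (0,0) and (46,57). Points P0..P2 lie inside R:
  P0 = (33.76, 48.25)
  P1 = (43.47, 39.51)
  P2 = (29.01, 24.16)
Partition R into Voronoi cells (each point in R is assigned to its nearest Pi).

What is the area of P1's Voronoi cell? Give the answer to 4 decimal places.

Area of P1's cell: 211.1377

1. box [0,46]×[0,57]: [(0, 0) (46, 0) (46, 57) (0, 57)]
2. ⊥bis P1·P0 via (38.615,43.88): [(0, 0.9794) (0, 0) (46, 0) (46, 52.0846)]  |A|=1220.4713
3. ⊥bis P1·P2 via (36.24,31.835): [(31.6582, 36.1511) (46, 22.6409) (46, 52.0846)]  |A|=211.1377
4. canonical 3-gon: [(31.6582, 36.1511) (46, 22.6409) (46, 52.0846)]
5. shoelace: 211.1377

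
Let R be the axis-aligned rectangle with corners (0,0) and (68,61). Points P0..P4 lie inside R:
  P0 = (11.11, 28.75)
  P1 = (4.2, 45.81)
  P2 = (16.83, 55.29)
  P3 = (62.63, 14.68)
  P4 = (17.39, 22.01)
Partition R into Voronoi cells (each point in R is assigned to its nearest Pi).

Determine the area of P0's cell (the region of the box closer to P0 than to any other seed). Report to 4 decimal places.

Area of P0's cell: 377.6668

1. box [0,68]×[0,61]: [(0, 0) (68, 0) (68, 61) (0, 61)]
2. ⊥bis P0·P1 via (7.655,37.28): [(0, 34.1794) (0, 0) (68, 0) (68, 61) (66.217, 61)]  |A|=3260.011
3. ⊥bis P0·P2 via (13.97,42.02): [(17.4864, 41.2621) (0, 34.1794) (0, 0) (68, 0) (68, 30.3753)]  |A|=2468.9315
4. ⊥bis P0·P3 via (36.87,21.715): [(40.8341, 36.2302) (17.4864, 41.2621) (0, 34.1794) (0, 0) (30.9397, 0)]  |A|=1384.9947
5. ⊥bis P0·P4 via (14.25,25.38): [(28.7013, 38.845) (17.4864, 41.2621) (0, 34.1794) (0, 12.1026)]  |A|=377.6668
6. canonical 4-gon: [(28.7013, 38.845) (17.4864, 41.2621) (0, 34.1794) (0, 12.1026)]
7. shoelace: 377.6668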